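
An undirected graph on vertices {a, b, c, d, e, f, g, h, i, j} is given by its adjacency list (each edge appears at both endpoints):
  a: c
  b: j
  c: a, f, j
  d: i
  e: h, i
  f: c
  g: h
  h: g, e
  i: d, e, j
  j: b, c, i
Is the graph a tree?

Yes

The graph has 10 vertices and 9 edges.
Connected and |E| = |V| - 1, which characterizes a tree.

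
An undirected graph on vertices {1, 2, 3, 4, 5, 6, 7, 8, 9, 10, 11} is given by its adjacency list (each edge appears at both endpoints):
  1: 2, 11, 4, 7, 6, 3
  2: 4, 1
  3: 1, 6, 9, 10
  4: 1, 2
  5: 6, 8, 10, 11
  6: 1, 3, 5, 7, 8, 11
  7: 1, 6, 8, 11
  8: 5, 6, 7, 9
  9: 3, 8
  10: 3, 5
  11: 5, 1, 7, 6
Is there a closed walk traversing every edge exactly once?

Degrees: 1:6, 2:2, 3:4, 4:2, 5:4, 6:6, 7:4, 8:4, 9:2, 10:2, 11:4
Every vertex has even degree and the edges form a single connected piece, so an Eulerian circuit exists.

Yes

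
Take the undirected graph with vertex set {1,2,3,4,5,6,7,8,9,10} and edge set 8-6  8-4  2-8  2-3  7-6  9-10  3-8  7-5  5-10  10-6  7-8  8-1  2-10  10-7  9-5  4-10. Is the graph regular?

No

Degrees: 1:1, 2:3, 3:2, 4:2, 5:3, 6:3, 7:4, 8:6, 9:2, 10:6
Degrees are not all equal (e.g. deg(1)=1 but deg(8)=6); not regular.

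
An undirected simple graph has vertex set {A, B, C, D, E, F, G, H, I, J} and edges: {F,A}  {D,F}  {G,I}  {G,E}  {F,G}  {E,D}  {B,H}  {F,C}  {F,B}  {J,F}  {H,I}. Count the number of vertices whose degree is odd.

4

Degrees: A:1, B:2, C:1, D:2, E:2, F:6, G:3, H:2, I:2, J:1
Odd-degree vertices: A, C, G, J.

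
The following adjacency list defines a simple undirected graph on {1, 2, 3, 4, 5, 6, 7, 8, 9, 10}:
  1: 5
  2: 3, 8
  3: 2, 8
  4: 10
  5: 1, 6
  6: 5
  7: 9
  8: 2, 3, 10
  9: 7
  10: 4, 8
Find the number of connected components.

Component: {7, 9}
Component: {1, 5, 6}
Component: {2, 3, 4, 8, 10}

3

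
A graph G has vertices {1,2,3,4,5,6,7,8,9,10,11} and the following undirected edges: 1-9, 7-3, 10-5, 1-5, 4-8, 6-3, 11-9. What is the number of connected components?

4

Component: {2}
Component: {4, 8}
Component: {3, 6, 7}
Component: {1, 5, 9, 10, 11}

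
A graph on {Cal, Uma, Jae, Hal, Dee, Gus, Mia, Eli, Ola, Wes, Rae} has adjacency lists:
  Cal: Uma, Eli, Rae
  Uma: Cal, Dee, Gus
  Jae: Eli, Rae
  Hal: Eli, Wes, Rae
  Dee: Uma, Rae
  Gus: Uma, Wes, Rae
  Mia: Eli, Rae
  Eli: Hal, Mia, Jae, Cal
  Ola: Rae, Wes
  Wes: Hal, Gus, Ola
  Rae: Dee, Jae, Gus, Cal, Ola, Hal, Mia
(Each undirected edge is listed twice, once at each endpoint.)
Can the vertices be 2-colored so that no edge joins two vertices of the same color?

A valid 2-coloring puts {Uma, Eli, Wes, Rae} on one side and {Cal, Jae, Hal, Dee, Gus, Mia, Ola} on the other; every edge crosses between the two sides.

Yes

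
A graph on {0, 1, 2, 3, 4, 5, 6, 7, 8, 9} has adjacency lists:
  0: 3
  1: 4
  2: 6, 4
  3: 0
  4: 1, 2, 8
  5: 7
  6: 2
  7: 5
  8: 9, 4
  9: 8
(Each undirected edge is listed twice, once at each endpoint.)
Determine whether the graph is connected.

Component: {0, 3}
Component: {5, 7}
Component: {1, 2, 4, 6, 8, 9}
There are 3 separate components, so the graph is not connected.

No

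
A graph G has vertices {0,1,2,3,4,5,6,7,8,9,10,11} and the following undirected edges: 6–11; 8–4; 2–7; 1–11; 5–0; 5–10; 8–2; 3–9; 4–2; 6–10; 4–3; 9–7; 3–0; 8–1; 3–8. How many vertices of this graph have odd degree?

2

Degrees: 0:2, 1:2, 2:3, 3:4, 4:3, 5:2, 6:2, 7:2, 8:4, 9:2, 10:2, 11:2
Odd-degree vertices: 2, 4.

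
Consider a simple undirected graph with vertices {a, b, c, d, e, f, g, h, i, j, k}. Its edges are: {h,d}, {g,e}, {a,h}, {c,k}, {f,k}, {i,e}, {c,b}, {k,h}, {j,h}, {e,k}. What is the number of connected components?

Component: {a, b, c, d, e, f, g, h, i, j, k}

1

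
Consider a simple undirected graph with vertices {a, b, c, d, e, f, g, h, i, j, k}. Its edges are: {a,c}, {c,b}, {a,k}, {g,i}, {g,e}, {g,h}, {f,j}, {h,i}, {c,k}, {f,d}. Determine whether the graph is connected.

Component: {d, f, j}
Component: {a, b, c, k}
Component: {e, g, h, i}
There are 3 separate components, so the graph is not connected.

No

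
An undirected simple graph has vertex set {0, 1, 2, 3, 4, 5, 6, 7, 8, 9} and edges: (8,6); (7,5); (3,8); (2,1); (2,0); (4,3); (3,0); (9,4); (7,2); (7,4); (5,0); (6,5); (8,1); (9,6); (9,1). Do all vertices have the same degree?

Yes

Degrees: 0:3, 1:3, 2:3, 3:3, 4:3, 5:3, 6:3, 7:3, 8:3, 9:3
All degrees equal 3; the graph is regular.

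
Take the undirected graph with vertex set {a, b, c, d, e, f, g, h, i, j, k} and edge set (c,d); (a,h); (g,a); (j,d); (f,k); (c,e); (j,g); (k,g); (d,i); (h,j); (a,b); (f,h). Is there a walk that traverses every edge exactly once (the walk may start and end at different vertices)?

No

Degrees: a:3, b:1, c:2, d:3, e:1, f:2, g:3, h:3, i:1, j:3, k:2
Odd-degree vertices: a, b, d, e, g, h, i, j (8 total).
With 8 odd-degree vertices (more than two), no single trail can use every edge.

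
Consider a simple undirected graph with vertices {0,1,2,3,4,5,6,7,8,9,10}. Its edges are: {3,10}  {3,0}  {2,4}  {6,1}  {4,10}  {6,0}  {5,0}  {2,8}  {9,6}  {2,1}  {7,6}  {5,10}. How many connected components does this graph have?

Component: {0, 1, 2, 3, 4, 5, 6, 7, 8, 9, 10}

1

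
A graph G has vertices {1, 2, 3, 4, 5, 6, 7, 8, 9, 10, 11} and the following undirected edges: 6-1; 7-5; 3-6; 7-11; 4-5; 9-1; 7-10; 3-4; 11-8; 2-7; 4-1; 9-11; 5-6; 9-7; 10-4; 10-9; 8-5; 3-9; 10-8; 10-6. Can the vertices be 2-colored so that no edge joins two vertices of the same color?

The cycle 7-9-11-7 has length 3, which is odd, so the graph is not bipartite.

No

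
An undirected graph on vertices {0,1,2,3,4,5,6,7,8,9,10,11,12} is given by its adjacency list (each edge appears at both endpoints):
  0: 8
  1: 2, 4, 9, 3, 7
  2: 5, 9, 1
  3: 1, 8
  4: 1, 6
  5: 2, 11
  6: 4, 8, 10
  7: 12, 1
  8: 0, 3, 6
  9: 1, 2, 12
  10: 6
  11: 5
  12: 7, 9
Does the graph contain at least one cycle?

Yes

The graph has 13 vertices, 15 edges, and 1 connected component.
One cycle is 1-9-12-7-1.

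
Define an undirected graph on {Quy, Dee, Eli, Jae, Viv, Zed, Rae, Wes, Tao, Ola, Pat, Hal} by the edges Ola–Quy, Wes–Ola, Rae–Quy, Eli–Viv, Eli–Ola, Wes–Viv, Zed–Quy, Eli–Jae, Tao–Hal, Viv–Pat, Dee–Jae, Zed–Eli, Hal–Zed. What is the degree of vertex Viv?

Neighbors of Viv: Eli, Wes, Pat.

3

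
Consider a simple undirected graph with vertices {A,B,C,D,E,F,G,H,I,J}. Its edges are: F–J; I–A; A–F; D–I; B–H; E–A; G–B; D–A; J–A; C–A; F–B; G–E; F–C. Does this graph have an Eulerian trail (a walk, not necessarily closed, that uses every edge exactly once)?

Degrees: A:6, B:3, C:2, D:2, E:2, F:4, G:2, H:1, I:2, J:2
Odd-degree vertices: B, H (2 total).
With 2 odd-degree vertices and all edges in one connected piece, an Eulerian trail exists (from B to H).

Yes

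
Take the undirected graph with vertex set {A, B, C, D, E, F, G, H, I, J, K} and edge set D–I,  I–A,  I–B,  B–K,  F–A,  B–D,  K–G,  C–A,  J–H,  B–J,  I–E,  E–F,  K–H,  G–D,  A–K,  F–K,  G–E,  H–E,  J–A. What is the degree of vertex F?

Neighbors of F: A, E, K.

3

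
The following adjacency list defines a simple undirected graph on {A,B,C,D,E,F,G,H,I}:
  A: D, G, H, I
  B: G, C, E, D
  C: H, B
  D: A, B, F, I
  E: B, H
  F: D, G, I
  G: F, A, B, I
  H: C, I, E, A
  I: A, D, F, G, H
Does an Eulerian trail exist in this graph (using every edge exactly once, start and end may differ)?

Degrees: A:4, B:4, C:2, D:4, E:2, F:3, G:4, H:4, I:5
Odd-degree vertices: F, I (2 total).
With 2 odd-degree vertices and all edges in one connected piece, an Eulerian trail exists (from F to I).

Yes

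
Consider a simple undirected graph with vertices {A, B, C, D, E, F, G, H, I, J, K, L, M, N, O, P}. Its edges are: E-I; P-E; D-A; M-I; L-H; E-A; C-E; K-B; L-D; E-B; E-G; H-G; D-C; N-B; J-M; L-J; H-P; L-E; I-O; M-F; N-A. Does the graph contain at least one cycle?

Yes

|V| = 16, |E| = 21, number of components = 1.
One cycle is E-I-M-J-L-E.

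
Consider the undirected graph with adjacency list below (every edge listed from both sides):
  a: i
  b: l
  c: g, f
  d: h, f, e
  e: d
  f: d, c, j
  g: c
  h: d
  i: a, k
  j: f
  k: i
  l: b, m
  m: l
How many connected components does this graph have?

Component: {a, i, k}
Component: {b, l, m}
Component: {c, d, e, f, g, h, j}

3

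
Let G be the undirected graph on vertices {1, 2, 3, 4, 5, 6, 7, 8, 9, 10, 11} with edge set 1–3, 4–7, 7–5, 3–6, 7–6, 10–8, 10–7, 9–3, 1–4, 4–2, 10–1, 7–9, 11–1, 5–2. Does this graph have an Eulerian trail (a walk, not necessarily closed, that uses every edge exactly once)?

No

Degrees: 1:4, 2:2, 3:3, 4:3, 5:2, 6:2, 7:5, 8:1, 9:2, 10:3, 11:1
Odd-degree vertices: 3, 4, 7, 8, 10, 11 (6 total).
An Eulerian trail requires 0 or 2 odd-degree vertices; here there are 6.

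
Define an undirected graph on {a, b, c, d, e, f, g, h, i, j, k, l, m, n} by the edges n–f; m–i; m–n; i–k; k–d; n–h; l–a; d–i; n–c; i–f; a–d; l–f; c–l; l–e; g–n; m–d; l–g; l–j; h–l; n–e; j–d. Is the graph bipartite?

k-i-d-k is an odd cycle (length 3), and a bipartite graph can contain only even cycles.

No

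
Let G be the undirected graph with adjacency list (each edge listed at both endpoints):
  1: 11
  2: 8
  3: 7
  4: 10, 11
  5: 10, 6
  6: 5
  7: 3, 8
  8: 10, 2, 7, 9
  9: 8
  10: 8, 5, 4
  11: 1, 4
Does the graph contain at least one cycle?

No

The graph has 11 vertices, 10 edges, and 1 connected component.
A forest on 11 vertices with 1 component has exactly 10 edges, which matches — so no cycle.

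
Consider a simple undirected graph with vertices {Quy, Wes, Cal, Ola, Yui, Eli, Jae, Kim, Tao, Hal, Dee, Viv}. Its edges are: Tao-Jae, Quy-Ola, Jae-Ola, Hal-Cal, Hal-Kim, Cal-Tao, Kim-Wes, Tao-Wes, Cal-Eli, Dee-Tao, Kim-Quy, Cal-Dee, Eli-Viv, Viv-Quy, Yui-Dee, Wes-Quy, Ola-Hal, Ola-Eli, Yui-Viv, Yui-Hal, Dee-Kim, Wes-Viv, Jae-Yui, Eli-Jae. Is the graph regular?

Yes

Degrees: Quy:4, Wes:4, Cal:4, Ola:4, Yui:4, Eli:4, Jae:4, Kim:4, Tao:4, Hal:4, Dee:4, Viv:4
All degrees equal 4; the graph is regular.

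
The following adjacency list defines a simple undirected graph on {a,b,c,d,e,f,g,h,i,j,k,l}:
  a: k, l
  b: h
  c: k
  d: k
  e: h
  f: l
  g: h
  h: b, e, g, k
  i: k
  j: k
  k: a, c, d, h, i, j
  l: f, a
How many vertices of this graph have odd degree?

Degrees: a:2, b:1, c:1, d:1, e:1, f:1, g:1, h:4, i:1, j:1, k:6, l:2
Odd-degree vertices: b, c, d, e, f, g, i, j.

8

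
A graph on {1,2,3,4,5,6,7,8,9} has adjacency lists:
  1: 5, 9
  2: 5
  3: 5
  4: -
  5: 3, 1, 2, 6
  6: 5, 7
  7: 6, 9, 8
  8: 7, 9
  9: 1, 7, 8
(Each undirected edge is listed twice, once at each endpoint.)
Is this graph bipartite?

No

The cycle 8-7-9-8 has length 3, which is odd, so the graph is not bipartite.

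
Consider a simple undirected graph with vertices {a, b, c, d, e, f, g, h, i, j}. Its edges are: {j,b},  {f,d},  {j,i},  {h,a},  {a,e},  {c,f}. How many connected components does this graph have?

Component: {g}
Component: {a, e, h}
Component: {b, i, j}
Component: {c, d, f}

4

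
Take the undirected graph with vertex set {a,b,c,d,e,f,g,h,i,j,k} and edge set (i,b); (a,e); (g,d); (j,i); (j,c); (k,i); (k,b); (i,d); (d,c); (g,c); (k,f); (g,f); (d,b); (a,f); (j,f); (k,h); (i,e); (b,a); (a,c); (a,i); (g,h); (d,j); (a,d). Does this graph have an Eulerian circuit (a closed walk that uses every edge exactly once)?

Degrees: a:6, b:4, c:4, d:6, e:2, f:4, g:4, h:2, i:6, j:4, k:4
All degrees are even and the non-isolated vertices are connected — an Eulerian circuit exists.

Yes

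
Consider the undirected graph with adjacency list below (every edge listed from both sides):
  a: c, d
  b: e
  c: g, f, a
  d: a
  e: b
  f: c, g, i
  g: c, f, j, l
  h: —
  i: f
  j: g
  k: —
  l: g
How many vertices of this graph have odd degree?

Degrees: a:2, b:1, c:3, d:1, e:1, f:3, g:4, h:0, i:1, j:1, k:0, l:1
Odd-degree vertices: b, c, d, e, f, i, j, l.

8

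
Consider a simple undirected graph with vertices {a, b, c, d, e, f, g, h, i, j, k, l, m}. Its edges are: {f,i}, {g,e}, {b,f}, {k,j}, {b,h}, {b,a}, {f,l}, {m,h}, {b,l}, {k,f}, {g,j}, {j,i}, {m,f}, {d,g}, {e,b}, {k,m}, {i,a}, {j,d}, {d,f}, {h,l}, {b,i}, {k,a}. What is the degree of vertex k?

Neighbors of k: a, f, j, m.

4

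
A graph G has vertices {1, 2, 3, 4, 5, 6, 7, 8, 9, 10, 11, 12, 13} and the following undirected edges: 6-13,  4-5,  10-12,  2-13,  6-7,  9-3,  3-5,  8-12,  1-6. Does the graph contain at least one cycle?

The graph has 13 vertices, 9 edges, and 4 connected components.
Since 9 = 13 - 4, the graph is a forest and contains no cycle.

No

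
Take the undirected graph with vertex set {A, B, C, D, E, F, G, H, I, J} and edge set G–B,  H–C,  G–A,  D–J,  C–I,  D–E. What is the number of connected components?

Component: {F}
Component: {A, B, G}
Component: {C, H, I}
Component: {D, E, J}

4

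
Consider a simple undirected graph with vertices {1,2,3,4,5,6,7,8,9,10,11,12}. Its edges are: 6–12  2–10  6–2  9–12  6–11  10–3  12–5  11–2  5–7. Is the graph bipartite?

The cycle 2-11-6-2 has length 3, which is odd, so the graph is not bipartite.

No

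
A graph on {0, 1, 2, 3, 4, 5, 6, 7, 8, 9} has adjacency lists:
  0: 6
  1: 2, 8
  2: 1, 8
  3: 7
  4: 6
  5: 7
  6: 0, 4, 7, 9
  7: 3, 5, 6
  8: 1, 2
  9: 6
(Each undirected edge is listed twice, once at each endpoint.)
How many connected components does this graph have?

Component: {1, 2, 8}
Component: {0, 3, 4, 5, 6, 7, 9}

2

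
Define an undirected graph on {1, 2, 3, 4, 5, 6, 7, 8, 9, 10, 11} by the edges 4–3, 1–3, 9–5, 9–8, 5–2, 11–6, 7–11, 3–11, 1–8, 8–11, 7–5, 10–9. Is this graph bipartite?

The cycle 7-5-9-8-11-7 has length 5, which is odd, so the graph is not bipartite.

No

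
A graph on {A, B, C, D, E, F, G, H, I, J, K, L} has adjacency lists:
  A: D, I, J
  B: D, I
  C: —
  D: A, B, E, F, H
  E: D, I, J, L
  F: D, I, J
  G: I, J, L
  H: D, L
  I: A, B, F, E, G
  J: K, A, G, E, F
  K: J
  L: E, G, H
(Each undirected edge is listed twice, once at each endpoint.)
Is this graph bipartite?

Yes

A valid 2-coloring puts {C, D, I, J, L} on one side and {A, B, E, F, G, H, K} on the other; every edge crosses between the two sides.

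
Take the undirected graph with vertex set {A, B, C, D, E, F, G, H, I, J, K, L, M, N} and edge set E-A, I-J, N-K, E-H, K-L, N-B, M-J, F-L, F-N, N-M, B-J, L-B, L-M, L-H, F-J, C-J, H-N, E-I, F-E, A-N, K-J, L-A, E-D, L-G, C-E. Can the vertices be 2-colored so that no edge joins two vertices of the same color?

Partition the vertices as {E, J, L, N} vs {A, B, C, D, F, G, H, I, K, M}. Each listed edge has one endpoint in each part, so the graph is bipartite.

Yes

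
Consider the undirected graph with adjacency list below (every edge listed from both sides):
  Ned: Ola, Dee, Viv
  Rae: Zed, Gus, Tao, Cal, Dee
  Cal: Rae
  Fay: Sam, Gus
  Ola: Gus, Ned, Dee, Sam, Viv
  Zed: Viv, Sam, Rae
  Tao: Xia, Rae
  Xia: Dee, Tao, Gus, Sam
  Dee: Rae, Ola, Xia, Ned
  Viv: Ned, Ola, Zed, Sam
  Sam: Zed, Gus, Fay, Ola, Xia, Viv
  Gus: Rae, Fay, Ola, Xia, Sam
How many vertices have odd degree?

Degrees: Ned:3, Rae:5, Cal:1, Fay:2, Ola:5, Zed:3, Tao:2, Xia:4, Dee:4, Viv:4, Sam:6, Gus:5
Odd-degree vertices: Ned, Rae, Cal, Ola, Zed, Gus.

6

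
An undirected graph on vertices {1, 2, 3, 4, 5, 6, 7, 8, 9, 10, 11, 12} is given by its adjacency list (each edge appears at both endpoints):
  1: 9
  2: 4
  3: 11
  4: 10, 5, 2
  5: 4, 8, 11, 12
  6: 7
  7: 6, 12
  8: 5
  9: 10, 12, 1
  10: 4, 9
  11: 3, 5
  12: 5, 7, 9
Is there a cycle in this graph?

Yes

The graph has 12 vertices, 12 edges, and 1 connected component.
One cycle is 9-12-5-4-10-9.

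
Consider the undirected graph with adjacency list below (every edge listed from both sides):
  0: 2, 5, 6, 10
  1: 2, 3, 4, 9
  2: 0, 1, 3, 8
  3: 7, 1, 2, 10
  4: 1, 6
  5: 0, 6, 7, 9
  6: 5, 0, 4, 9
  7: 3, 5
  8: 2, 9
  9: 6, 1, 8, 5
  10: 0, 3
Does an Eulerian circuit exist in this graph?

Yes

Degrees: 0:4, 1:4, 2:4, 3:4, 4:2, 5:4, 6:4, 7:2, 8:2, 9:4, 10:2
Every vertex has even degree and the edges form a single connected piece, so an Eulerian circuit exists.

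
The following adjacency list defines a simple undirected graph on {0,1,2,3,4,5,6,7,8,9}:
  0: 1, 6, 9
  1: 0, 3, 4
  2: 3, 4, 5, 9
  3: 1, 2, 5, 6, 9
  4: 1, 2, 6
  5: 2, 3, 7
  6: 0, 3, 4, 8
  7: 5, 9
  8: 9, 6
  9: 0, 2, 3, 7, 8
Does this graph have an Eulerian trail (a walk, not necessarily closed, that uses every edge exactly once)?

No

Degrees: 0:3, 1:3, 2:4, 3:5, 4:3, 5:3, 6:4, 7:2, 8:2, 9:5
Odd-degree vertices: 0, 1, 3, 4, 5, 9 (6 total).
An Eulerian trail requires 0 or 2 odd-degree vertices; here there are 6.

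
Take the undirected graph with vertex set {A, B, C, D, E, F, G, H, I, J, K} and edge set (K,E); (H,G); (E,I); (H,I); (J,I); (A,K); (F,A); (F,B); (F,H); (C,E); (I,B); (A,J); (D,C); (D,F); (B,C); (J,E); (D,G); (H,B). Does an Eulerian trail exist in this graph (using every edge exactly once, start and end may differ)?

No

Degrees: A:3, B:4, C:3, D:3, E:4, F:4, G:2, H:4, I:4, J:3, K:2
Odd-degree vertices: A, C, D, J (4 total).
An Eulerian trail requires 0 or 2 odd-degree vertices; here there are 4.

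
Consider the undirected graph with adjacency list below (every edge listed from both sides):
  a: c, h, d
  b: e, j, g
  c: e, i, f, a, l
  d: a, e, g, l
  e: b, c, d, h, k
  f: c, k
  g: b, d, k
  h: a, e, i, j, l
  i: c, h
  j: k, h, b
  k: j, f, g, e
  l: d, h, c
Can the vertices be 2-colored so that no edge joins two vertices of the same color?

Yes

A valid 2-coloring puts {b, c, d, h, k} on one side and {a, e, f, g, i, j, l} on the other; every edge crosses between the two sides.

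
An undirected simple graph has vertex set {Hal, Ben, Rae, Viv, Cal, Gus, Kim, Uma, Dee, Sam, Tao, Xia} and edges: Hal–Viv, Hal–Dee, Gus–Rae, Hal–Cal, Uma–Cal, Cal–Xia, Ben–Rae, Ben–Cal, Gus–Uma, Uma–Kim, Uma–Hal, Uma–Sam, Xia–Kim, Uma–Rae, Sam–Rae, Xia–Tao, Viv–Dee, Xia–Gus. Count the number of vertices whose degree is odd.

2

Degrees: Hal:4, Ben:2, Rae:4, Viv:2, Cal:4, Gus:3, Kim:2, Uma:6, Dee:2, Sam:2, Tao:1, Xia:4
Odd-degree vertices: Gus, Tao.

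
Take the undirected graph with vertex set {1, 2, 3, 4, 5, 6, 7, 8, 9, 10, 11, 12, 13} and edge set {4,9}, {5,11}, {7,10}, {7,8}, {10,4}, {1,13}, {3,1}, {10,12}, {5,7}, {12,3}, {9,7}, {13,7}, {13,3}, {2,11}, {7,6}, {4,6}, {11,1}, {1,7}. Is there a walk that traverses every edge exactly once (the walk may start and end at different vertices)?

No

Degrees: 1:4, 2:1, 3:3, 4:3, 5:2, 6:2, 7:7, 8:1, 9:2, 10:3, 11:3, 12:2, 13:3
Odd-degree vertices: 2, 3, 4, 7, 8, 10, 11, 13 (8 total).
With 8 odd-degree vertices (more than two), no single trail can use every edge.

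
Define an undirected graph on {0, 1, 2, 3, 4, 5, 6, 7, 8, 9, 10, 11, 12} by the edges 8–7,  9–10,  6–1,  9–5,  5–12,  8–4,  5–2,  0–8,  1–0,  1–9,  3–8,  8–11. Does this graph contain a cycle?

No

|V| = 13, |E| = 12, number of components = 1.
Since 12 = 13 - 1, the graph is a forest and contains no cycle.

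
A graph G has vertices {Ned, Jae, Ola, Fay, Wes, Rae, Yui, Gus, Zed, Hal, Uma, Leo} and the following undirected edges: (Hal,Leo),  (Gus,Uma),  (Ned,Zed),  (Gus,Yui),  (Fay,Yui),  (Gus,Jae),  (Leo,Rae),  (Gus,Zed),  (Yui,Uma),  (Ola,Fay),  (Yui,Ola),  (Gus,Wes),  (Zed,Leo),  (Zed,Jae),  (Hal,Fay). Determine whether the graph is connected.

Yes

A breadth-first search from Ned visits Ned, Zed, Gus, Jae, Leo, Yui, Wes, Uma, Hal, Rae, Fay, Ola — all 12 vertices — so the graph is connected.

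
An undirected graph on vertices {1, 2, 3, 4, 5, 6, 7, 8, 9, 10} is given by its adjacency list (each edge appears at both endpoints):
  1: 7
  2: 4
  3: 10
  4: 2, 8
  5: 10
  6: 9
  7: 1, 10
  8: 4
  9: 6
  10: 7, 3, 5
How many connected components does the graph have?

Component: {6, 9}
Component: {2, 4, 8}
Component: {1, 3, 5, 7, 10}

3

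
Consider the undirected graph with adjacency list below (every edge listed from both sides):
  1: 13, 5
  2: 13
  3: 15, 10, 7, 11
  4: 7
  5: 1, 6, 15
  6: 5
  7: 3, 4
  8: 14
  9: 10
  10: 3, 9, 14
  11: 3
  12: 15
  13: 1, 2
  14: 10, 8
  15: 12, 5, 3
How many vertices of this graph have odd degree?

Degrees: 1:2, 2:1, 3:4, 4:1, 5:3, 6:1, 7:2, 8:1, 9:1, 10:3, 11:1, 12:1, 13:2, 14:2, 15:3
Odd-degree vertices: 2, 4, 5, 6, 8, 9, 10, 11, 12, 15.

10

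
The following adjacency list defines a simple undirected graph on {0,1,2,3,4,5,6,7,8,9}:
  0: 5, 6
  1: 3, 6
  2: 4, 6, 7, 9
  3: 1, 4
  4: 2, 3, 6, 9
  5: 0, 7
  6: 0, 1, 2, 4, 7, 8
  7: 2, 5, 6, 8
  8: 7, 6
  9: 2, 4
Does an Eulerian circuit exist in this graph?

Degrees: 0:2, 1:2, 2:4, 3:2, 4:4, 5:2, 6:6, 7:4, 8:2, 9:2
All degrees are even and the non-isolated vertices are connected — an Eulerian circuit exists.

Yes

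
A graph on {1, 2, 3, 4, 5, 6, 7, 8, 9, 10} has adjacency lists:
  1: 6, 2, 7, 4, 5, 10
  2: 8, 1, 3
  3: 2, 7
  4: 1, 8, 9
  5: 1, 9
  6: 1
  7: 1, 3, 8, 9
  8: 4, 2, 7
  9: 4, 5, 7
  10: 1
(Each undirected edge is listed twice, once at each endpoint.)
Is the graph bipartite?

Color {2, 4, 5, 6, 7, 10} black and {1, 3, 8, 9} white. No edge joins two same-colored vertices, so the graph is bipartite.

Yes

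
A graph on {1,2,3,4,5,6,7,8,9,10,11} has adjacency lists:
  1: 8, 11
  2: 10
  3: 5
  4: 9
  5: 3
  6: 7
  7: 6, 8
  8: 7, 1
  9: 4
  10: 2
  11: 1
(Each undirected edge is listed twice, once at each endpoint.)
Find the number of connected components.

4

Component: {2, 10}
Component: {3, 5}
Component: {4, 9}
Component: {1, 6, 7, 8, 11}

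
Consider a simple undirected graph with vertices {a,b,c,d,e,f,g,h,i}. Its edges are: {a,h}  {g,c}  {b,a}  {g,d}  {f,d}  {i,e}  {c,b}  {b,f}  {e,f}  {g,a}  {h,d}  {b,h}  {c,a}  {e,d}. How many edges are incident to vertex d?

4

Neighbors of d: e, f, g, h.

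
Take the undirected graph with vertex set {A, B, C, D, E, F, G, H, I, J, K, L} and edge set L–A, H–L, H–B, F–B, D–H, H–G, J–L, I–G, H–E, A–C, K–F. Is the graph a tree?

Yes

|V| = 12, |E| = 11.
Connected and |E| = |V| - 1, which characterizes a tree.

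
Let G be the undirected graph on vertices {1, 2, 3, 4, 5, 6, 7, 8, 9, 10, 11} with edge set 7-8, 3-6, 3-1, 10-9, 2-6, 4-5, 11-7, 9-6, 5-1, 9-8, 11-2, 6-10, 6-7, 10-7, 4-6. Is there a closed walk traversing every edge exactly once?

Degrees: 1:2, 2:2, 3:2, 4:2, 5:2, 6:6, 7:4, 8:2, 9:3, 10:3, 11:2
Vertices with odd degree: 9, 10. An Eulerian circuit requires all degrees even.

No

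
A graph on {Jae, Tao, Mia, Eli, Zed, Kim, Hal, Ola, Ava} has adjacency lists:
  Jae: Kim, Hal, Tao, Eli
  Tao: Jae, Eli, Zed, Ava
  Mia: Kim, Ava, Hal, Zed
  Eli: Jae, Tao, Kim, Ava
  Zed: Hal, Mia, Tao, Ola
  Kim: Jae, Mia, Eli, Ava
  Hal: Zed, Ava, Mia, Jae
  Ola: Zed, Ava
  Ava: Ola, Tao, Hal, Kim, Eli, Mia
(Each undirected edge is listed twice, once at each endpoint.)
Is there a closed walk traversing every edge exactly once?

Yes

Degrees: Jae:4, Tao:4, Mia:4, Eli:4, Zed:4, Kim:4, Hal:4, Ola:2, Ava:6
All degrees are even and the non-isolated vertices are connected — an Eulerian circuit exists.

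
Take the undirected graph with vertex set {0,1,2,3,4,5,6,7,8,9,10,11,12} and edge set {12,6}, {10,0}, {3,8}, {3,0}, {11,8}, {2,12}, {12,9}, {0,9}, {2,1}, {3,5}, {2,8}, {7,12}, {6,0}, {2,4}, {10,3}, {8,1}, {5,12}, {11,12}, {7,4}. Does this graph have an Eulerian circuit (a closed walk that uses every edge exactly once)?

Yes

Degrees: 0:4, 1:2, 2:4, 3:4, 4:2, 5:2, 6:2, 7:2, 8:4, 9:2, 10:2, 11:2, 12:6
All degrees are even and the non-isolated vertices are connected — an Eulerian circuit exists.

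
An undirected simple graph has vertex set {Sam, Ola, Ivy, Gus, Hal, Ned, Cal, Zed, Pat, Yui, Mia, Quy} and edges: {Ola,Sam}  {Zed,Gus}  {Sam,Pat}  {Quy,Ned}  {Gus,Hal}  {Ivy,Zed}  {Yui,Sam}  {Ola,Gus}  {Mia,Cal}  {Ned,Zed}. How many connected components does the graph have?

2

Component: {Cal, Mia}
Component: {Sam, Ola, Ivy, Gus, Hal, Ned, Zed, Pat, Yui, Quy}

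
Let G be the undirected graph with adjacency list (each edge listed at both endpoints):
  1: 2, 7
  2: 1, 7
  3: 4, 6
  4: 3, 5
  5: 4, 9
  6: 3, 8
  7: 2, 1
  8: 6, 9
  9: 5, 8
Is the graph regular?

Degrees: 1:2, 2:2, 3:2, 4:2, 5:2, 6:2, 7:2, 8:2, 9:2
All degrees equal 2; the graph is regular.

Yes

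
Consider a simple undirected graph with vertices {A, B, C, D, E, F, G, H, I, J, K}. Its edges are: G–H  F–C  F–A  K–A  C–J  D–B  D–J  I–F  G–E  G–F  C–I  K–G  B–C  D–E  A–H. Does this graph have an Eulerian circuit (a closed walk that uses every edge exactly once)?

Degrees: A:3, B:2, C:4, D:3, E:2, F:4, G:4, H:2, I:2, J:2, K:2
Vertices with odd degree: A, D. An Eulerian circuit requires all degrees even.

No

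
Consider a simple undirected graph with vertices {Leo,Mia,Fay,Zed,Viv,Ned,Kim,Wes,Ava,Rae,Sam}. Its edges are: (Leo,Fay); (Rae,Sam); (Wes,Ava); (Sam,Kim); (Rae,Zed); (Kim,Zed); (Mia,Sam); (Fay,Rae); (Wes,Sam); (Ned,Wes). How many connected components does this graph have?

2

Component: {Viv}
Component: {Leo, Mia, Fay, Zed, Ned, Kim, Wes, Ava, Rae, Sam}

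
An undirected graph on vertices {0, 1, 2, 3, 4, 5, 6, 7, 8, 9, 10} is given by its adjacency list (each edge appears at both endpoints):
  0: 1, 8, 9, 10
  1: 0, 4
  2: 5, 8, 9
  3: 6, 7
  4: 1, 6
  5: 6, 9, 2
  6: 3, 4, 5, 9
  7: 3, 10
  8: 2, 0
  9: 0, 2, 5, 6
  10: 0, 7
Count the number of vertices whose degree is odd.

2

Degrees: 0:4, 1:2, 2:3, 3:2, 4:2, 5:3, 6:4, 7:2, 8:2, 9:4, 10:2
Odd-degree vertices: 2, 5.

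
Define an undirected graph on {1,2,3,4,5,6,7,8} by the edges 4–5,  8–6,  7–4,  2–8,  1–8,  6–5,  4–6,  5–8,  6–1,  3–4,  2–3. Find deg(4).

4

Neighbors of 4: 3, 5, 6, 7.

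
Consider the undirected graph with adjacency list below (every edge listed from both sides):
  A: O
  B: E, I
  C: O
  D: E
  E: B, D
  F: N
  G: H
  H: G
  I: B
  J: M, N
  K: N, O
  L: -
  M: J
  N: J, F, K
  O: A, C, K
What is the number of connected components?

Component: {L}
Component: {G, H}
Component: {B, D, E, I}
Component: {A, C, F, J, K, M, N, O}

4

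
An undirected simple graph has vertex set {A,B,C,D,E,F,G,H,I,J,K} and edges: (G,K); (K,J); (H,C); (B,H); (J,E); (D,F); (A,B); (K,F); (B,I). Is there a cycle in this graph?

The graph has 11 vertices, 9 edges, and 2 connected components.
Since 9 = 11 - 2, the graph is a forest and contains no cycle.

No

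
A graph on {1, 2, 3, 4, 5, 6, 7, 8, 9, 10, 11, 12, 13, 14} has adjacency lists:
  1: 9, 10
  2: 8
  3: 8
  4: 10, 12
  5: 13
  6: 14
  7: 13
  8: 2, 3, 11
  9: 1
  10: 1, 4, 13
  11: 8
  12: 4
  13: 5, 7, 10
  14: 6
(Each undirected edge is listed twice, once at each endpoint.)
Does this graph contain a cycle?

The graph has 14 vertices, 11 edges, and 3 connected components.
A forest on 14 vertices with 3 components has exactly 11 edges, which matches — so no cycle.

No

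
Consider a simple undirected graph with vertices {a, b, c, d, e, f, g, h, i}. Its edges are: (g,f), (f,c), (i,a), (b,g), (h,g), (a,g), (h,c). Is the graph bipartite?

Yes

Partition the vertices as {c, d, e, g, i} vs {a, b, f, h}. Each listed edge has one endpoint in each part, so the graph is bipartite.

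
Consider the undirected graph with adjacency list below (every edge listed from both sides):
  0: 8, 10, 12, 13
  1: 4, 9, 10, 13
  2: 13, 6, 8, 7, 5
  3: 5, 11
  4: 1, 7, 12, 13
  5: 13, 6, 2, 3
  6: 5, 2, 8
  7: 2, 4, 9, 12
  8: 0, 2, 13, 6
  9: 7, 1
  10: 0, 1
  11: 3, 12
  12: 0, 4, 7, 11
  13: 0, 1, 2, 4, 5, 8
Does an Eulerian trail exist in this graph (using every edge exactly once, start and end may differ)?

Degrees: 0:4, 1:4, 2:5, 3:2, 4:4, 5:4, 6:3, 7:4, 8:4, 9:2, 10:2, 11:2, 12:4, 13:6
Odd-degree vertices: 2, 6 (2 total).
The non-isolated vertices are connected and exactly 2 have odd degree, so an Eulerian trail exists (from 2 to 6).

Yes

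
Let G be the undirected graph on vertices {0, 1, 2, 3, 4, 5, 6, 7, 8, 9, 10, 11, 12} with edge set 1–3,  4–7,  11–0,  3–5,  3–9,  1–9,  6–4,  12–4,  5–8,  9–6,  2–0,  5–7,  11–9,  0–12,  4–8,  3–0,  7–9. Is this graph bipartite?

The cycle 9-1-3-9 has length 3, which is odd, so the graph is not bipartite.

No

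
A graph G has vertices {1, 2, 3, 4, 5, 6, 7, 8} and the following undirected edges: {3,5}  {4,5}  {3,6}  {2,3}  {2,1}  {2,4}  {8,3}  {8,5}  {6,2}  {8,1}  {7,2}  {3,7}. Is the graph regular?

No

Degrees: 1:2, 2:5, 3:5, 4:2, 5:3, 6:2, 7:2, 8:3
Vertex 1 has degree 2 while 2 has degree 5, so the graph is not regular.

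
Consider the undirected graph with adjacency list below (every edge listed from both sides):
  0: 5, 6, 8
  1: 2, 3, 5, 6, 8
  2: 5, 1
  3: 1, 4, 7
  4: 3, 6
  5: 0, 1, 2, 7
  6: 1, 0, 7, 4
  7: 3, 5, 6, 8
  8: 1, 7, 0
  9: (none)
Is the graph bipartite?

No

5-2-1-5 is an odd cycle (length 3), and a bipartite graph can contain only even cycles.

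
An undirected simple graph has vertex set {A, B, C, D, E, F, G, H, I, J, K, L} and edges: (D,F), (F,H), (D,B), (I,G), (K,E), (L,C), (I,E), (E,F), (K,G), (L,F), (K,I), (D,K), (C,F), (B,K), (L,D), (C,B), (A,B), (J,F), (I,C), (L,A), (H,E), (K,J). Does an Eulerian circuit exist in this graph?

Degrees: A:2, B:4, C:4, D:4, E:4, F:6, G:2, H:2, I:4, J:2, K:6, L:4
All degrees are even and the non-isolated vertices are connected — an Eulerian circuit exists.

Yes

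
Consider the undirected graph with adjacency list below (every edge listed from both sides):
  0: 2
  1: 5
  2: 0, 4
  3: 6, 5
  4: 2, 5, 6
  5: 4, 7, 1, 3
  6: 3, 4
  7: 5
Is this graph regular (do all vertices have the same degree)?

Degrees: 0:1, 1:1, 2:2, 3:2, 4:3, 5:4, 6:2, 7:1
Degrees are not all equal (e.g. deg(0)=1 but deg(5)=4); not regular.

No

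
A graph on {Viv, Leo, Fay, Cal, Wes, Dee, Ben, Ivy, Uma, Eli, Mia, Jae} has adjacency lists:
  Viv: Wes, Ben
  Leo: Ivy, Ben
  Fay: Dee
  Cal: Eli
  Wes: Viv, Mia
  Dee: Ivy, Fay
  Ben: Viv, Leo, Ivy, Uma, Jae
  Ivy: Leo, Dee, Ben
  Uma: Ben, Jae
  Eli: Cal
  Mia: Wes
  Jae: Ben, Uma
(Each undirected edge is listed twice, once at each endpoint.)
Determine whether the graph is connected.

No

Component: {Cal, Eli}
Component: {Viv, Leo, Fay, Wes, Dee, Ben, Ivy, Uma, Mia, Jae}
There are 2 separate components, so the graph is not connected.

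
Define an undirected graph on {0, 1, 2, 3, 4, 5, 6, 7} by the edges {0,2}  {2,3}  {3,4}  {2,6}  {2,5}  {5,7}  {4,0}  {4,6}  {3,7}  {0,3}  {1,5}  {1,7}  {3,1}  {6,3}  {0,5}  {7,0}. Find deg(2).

4

Neighbors of 2: 0, 3, 5, 6.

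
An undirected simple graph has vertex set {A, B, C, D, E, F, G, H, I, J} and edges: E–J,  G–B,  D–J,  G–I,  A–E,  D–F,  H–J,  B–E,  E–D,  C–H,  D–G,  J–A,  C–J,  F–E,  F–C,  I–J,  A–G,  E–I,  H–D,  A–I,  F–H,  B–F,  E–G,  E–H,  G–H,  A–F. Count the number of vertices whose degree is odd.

4

Degrees: A:5, B:3, C:3, D:5, E:8, F:6, G:6, H:6, I:4, J:6
Odd-degree vertices: A, B, C, D.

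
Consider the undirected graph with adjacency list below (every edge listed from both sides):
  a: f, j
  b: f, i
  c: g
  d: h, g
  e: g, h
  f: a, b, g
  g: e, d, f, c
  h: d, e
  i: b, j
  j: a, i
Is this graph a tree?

The graph has 10 vertices and 11 edges.
Connected but with 11 > 9 edges, so it has a cycle and is not a tree.

No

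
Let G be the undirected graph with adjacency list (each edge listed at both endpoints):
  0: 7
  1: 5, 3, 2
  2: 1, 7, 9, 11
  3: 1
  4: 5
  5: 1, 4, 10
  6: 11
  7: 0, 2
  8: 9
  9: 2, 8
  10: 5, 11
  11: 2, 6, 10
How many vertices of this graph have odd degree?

8

Degrees: 0:1, 1:3, 2:4, 3:1, 4:1, 5:3, 6:1, 7:2, 8:1, 9:2, 10:2, 11:3
Odd-degree vertices: 0, 1, 3, 4, 5, 6, 8, 11.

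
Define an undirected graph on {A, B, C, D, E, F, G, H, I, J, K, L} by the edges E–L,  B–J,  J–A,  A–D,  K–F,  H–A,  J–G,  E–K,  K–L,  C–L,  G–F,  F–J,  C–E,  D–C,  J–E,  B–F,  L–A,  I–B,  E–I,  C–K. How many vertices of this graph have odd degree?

Degrees: A:4, B:3, C:4, D:2, E:5, F:4, G:2, H:1, I:2, J:5, K:4, L:4
Odd-degree vertices: B, E, H, J.

4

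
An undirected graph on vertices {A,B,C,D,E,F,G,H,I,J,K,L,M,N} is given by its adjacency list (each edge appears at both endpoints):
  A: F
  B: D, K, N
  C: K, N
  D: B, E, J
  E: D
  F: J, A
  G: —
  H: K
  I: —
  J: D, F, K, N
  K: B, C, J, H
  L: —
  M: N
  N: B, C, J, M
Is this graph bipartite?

Yes

A valid 2-coloring puts {D, F, G, I, K, L, N} on one side and {A, B, C, E, H, J, M} on the other; every edge crosses between the two sides.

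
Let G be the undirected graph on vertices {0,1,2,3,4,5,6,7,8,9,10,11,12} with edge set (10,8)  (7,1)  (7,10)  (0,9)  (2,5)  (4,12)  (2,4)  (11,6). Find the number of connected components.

Component: {3}
Component: {0, 9}
Component: {6, 11}
Component: {1, 7, 8, 10}
Component: {2, 4, 5, 12}

5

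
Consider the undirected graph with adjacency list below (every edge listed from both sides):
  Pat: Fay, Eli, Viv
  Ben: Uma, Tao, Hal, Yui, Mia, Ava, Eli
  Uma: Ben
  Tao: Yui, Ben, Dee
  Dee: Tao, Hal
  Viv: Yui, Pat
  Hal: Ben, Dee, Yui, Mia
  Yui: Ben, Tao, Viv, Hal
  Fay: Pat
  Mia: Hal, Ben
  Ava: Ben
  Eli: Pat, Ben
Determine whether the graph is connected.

Starting from Pat and exploring outward reaches every vertex (Pat, Viv, Fay, Eli, Yui, Ben, Hal, Tao, Uma, Ava, Mia, Dee); the graph is connected.

Yes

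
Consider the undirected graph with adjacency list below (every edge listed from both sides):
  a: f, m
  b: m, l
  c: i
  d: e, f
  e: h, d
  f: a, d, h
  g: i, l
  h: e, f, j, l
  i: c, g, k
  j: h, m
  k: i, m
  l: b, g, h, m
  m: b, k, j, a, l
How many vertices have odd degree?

4

Degrees: a:2, b:2, c:1, d:2, e:2, f:3, g:2, h:4, i:3, j:2, k:2, l:4, m:5
Odd-degree vertices: c, f, i, m.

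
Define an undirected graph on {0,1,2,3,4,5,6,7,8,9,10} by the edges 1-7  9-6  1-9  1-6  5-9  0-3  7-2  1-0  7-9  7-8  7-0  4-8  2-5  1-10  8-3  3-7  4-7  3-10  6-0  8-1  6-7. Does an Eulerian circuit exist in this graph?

Degrees: 0:4, 1:6, 2:2, 3:4, 4:2, 5:2, 6:4, 7:8, 8:4, 9:4, 10:2
All degrees are even and the non-isolated vertices are connected — an Eulerian circuit exists.

Yes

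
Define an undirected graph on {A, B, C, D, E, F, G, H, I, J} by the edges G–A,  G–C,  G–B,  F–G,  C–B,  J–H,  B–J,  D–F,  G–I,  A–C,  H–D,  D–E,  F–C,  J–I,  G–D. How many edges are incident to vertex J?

3

Neighbors of J: B, H, I.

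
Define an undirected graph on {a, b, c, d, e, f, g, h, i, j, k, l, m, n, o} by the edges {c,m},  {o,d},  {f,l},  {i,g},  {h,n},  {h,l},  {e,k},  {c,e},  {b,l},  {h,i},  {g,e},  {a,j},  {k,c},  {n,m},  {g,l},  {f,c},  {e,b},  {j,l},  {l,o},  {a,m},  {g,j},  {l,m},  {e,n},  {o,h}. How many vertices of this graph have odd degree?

Degrees: a:2, b:2, c:4, d:1, e:5, f:2, g:4, h:4, i:2, j:3, k:2, l:7, m:4, n:3, o:3
Odd-degree vertices: d, e, j, l, n, o.

6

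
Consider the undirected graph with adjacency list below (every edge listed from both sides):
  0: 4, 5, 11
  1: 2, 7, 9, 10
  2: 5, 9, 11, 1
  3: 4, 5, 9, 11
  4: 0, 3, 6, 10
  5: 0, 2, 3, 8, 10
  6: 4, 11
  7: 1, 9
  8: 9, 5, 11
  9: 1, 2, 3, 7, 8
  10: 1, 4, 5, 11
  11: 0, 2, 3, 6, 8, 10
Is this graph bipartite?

The cycle 7-1-9-7 has length 3, which is odd, so the graph is not bipartite.

No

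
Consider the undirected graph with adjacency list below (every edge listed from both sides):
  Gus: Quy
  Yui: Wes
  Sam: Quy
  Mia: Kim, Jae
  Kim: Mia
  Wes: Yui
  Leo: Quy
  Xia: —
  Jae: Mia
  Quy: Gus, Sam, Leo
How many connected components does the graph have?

4

Component: {Xia}
Component: {Yui, Wes}
Component: {Mia, Kim, Jae}
Component: {Gus, Sam, Leo, Quy}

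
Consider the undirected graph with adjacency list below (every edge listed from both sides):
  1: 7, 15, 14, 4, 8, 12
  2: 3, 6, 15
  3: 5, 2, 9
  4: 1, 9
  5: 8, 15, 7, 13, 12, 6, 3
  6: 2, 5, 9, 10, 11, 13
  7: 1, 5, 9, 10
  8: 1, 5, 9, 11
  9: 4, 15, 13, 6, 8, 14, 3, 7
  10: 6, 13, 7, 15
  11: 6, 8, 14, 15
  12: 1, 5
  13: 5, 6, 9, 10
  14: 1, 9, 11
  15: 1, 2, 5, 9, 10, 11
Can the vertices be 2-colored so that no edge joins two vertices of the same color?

13-6-5-13 is an odd cycle (length 3), and a bipartite graph can contain only even cycles.

No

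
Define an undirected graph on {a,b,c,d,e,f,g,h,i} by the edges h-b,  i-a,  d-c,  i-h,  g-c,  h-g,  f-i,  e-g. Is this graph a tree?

Yes

The graph has 9 vertices and 8 edges.
Connected and |E| = |V| - 1, which characterizes a tree.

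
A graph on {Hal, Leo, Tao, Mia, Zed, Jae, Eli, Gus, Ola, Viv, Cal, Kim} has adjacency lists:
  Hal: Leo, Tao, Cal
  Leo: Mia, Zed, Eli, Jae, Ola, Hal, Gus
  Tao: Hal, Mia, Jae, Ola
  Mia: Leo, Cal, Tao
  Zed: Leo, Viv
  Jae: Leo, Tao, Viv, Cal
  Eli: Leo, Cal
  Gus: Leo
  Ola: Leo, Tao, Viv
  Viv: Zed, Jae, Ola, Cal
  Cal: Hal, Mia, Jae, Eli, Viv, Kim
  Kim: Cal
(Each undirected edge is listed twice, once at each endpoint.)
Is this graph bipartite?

No

The cycle Jae-Viv-Cal-Jae has length 3, which is odd, so the graph is not bipartite.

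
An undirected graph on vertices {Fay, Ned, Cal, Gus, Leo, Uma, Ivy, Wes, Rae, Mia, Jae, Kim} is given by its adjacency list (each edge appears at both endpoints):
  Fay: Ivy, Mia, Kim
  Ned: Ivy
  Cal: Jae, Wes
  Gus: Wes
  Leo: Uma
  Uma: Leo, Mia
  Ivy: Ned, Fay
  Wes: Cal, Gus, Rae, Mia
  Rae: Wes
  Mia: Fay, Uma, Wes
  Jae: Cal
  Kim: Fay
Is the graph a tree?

Yes

The graph has 12 vertices and 11 edges.
It is connected with exactly 11 edges, hence acyclic — it is a tree.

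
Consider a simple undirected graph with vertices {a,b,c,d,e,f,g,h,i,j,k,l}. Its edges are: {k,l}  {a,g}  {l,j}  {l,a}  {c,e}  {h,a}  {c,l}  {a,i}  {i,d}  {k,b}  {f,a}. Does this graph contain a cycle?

The graph has 12 vertices, 11 edges, and 1 connected component.
Since 11 = 12 - 1, the graph is a forest and contains no cycle.

No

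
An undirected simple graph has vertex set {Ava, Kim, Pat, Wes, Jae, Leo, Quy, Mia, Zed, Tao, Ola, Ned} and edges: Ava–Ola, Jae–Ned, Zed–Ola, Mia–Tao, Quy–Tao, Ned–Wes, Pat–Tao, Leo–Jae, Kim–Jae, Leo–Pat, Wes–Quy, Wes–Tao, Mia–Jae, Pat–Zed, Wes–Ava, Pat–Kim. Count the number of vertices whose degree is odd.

0

Degrees: Ava:2, Kim:2, Pat:4, Wes:4, Jae:4, Leo:2, Quy:2, Mia:2, Zed:2, Tao:4, Ola:2, Ned:2
Odd-degree vertices: none.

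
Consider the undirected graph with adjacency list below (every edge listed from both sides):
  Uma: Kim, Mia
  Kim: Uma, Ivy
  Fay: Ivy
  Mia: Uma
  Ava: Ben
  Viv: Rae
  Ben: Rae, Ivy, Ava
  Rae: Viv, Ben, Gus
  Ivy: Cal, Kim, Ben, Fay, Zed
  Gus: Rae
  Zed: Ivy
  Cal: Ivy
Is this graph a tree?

Yes

|V| = 12, |E| = 11.
It is connected with exactly 11 edges, hence acyclic — it is a tree.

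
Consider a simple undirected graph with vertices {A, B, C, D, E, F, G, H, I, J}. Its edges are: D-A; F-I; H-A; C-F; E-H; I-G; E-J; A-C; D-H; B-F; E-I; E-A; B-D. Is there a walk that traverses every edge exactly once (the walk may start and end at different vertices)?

No

Degrees: A:4, B:2, C:2, D:3, E:4, F:3, G:1, H:3, I:3, J:1
Odd-degree vertices: D, F, G, H, I, J (6 total).
With 6 odd-degree vertices (more than two), no single trail can use every edge.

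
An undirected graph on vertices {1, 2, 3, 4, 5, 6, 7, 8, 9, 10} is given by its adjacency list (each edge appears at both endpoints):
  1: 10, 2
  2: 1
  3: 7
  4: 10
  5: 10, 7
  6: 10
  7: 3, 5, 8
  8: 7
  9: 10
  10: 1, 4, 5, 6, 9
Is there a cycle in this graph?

The graph has 10 vertices, 9 edges, and 1 connected component.
Since 9 = 10 - 1, the graph is a forest and contains no cycle.

No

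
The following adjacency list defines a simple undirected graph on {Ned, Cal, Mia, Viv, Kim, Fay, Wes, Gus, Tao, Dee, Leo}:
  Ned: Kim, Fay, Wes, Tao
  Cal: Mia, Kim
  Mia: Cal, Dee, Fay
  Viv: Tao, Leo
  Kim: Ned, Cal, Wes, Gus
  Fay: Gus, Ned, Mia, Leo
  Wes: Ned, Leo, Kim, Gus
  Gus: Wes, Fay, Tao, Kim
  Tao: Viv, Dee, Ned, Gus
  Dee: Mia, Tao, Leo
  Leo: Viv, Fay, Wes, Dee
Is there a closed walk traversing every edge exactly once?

No

Degrees: Ned:4, Cal:2, Mia:3, Viv:2, Kim:4, Fay:4, Wes:4, Gus:4, Tao:4, Dee:3, Leo:4
Mia, Dee have odd degree; an Eulerian circuit needs every degree to be even, so none exists.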